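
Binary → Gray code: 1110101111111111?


Binary: 1110101111111111
Gray code: G = B XOR (B >> 1)
B >> 1 = 0111010111111111
1110101111111111 XOR 0111010111111111:
  1 XOR 0 = 1
  1 XOR 1 = 0
  1 XOR 1 = 0
  0 XOR 1 = 1
  1 XOR 0 = 1
  0 XOR 1 = 1
  1 XOR 0 = 1
  1 XOR 1 = 0
  1 XOR 1 = 0
  1 XOR 1 = 0
  1 XOR 1 = 0
  1 XOR 1 = 0
  1 XOR 1 = 0
  1 XOR 1 = 0
  1 XOR 1 = 0
  1 XOR 1 = 0
= 1001111000000000


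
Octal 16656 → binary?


Each octal digit → 3 binary bits:
  1 = 001
  6 = 110
  6 = 110
  5 = 101
  6 = 110
Concatenate: 001 110 110 101 110
= 001110110101110


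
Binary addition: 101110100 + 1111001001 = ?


Align and add column by column (LSB to MSB, carry propagating):
  00101110100
+ 01111001001
  -----------
  col 0: 0 + 1 + 0 (carry in) = 1 → bit 1, carry out 0
  col 1: 0 + 0 + 0 (carry in) = 0 → bit 0, carry out 0
  col 2: 1 + 0 + 0 (carry in) = 1 → bit 1, carry out 0
  col 3: 0 + 1 + 0 (carry in) = 1 → bit 1, carry out 0
  col 4: 1 + 0 + 0 (carry in) = 1 → bit 1, carry out 0
  col 5: 1 + 0 + 0 (carry in) = 1 → bit 1, carry out 0
  col 6: 1 + 1 + 0 (carry in) = 2 → bit 0, carry out 1
  col 7: 0 + 1 + 1 (carry in) = 2 → bit 0, carry out 1
  col 8: 1 + 1 + 1 (carry in) = 3 → bit 1, carry out 1
  col 9: 0 + 1 + 1 (carry in) = 2 → bit 0, carry out 1
  col 10: 0 + 0 + 1 (carry in) = 1 → bit 1, carry out 0
Reading bits MSB→LSB: 10100111101
Strip leading zeros: 10100111101
= 10100111101


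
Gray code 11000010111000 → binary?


Gray code: 11000010111000
MSB stays the same: 1
Each subsequent bit = prev_binary XOR current_gray:
  B[1] = 1 XOR 1 = 0
  B[2] = 0 XOR 0 = 0
  B[3] = 0 XOR 0 = 0
  B[4] = 0 XOR 0 = 0
  B[5] = 0 XOR 0 = 0
  B[6] = 0 XOR 1 = 1
  B[7] = 1 XOR 0 = 1
  B[8] = 1 XOR 1 = 0
  B[9] = 0 XOR 1 = 1
  B[10] = 1 XOR 1 = 0
  B[11] = 0 XOR 0 = 0
  B[12] = 0 XOR 0 = 0
  B[13] = 0 XOR 0 = 0
= 10000011010000 (8400 decimal)


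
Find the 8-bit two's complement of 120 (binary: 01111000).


Original: 01111000
Step 1 - Invert all bits: 10000111
Step 2 - Add 1: 10000111 + 1
= 10001000 (represents -120)


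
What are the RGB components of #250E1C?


Hex: #250E1C
R = 25₁₆ = 37
G = 0E₁₆ = 14
B = 1C₁₆ = 28
= RGB(37, 14, 28)


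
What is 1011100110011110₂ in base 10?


Positional values:
Bit 1: 1 × 2^1 = 2
Bit 2: 1 × 2^2 = 4
Bit 3: 1 × 2^3 = 8
Bit 4: 1 × 2^4 = 16
Bit 7: 1 × 2^7 = 128
Bit 8: 1 × 2^8 = 256
Bit 11: 1 × 2^11 = 2048
Bit 12: 1 × 2^12 = 4096
Bit 13: 1 × 2^13 = 8192
Bit 15: 1 × 2^15 = 32768
Sum = 2 + 4 + 8 + 16 + 128 + 256 + 2048 + 4096 + 8192 + 32768
= 47518


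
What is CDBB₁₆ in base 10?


Positional values:
Position 0: B × 16^0 = 11 × 1 = 11
Position 1: B × 16^1 = 11 × 16 = 176
Position 2: D × 16^2 = 13 × 256 = 3328
Position 3: C × 16^3 = 12 × 4096 = 49152
Sum = 11 + 176 + 3328 + 49152
= 52667


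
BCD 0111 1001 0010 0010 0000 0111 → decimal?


Each 4-bit group → digit:
  0111 → 7
  1001 → 9
  0010 → 2
  0010 → 2
  0000 → 0
  0111 → 7
= 792207


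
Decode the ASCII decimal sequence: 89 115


Codes (decimal): 89 115
Per-code ASCII lookup:
  89  (range 65-90: uppercase, 89 - 65 = 24) → 'Y'
  115  (range 97-122: lowercase, 115 - 97 = 18) → 's'
= 'Ys'


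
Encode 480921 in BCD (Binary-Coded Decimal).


Each digit → 4-bit binary:
  4 → 0100
  8 → 1000
  0 → 0000
  9 → 1001
  2 → 0010
  1 → 0001
= 0100 1000 0000 1001 0010 0001


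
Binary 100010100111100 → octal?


Group into 3-bit groups: 100010100111100
  100 = 4
  010 = 2
  100 = 4
  111 = 7
  100 = 4
= 0o42474


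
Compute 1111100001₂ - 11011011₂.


Align and subtract column by column (LSB to MSB, borrowing when needed):
  1111100001
- 0011011011
  ----------
  col 0: (1 - 0 borrow-in) - 1 → 1 - 1 = 0, borrow out 0
  col 1: (0 - 0 borrow-in) - 1 → borrow from next column: (0+2) - 1 = 1, borrow out 1
  col 2: (0 - 1 borrow-in) - 0 → borrow from next column: (-1+2) - 0 = 1, borrow out 1
  col 3: (0 - 1 borrow-in) - 1 → borrow from next column: (-1+2) - 1 = 0, borrow out 1
  col 4: (0 - 1 borrow-in) - 1 → borrow from next column: (-1+2) - 1 = 0, borrow out 1
  col 5: (1 - 1 borrow-in) - 0 → 0 - 0 = 0, borrow out 0
  col 6: (1 - 0 borrow-in) - 1 → 1 - 1 = 0, borrow out 0
  col 7: (1 - 0 borrow-in) - 1 → 1 - 1 = 0, borrow out 0
  col 8: (1 - 0 borrow-in) - 0 → 1 - 0 = 1, borrow out 0
  col 9: (1 - 0 borrow-in) - 0 → 1 - 0 = 1, borrow out 0
Reading bits MSB→LSB: 1100000110
Strip leading zeros: 1100000110
= 1100000110


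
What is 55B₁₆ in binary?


Each hex digit → 4 binary bits:
  5 = 0101
  5 = 0101
  B = 1011
Concatenate: 0101 0101 1011
= 010101011011


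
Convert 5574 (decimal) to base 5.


Divide by 5 repeatedly:
5574 ÷ 5 = 1114 remainder 4
1114 ÷ 5 = 222 remainder 4
222 ÷ 5 = 44 remainder 2
44 ÷ 5 = 8 remainder 4
8 ÷ 5 = 1 remainder 3
1 ÷ 5 = 0 remainder 1
Reading remainders bottom-up:
= 134244


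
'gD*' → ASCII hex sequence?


String: 'gD*'  (3 characters)
Per-character ASCII lookup:
  'g': lowercase starts at 97: 'g' = 97 + 6 = 103 → 0x67
  'D': uppercase starts at 65: 'D' = 65 + 3 = 68 → 0x44
  '*': special character: '*' = 42 → 0x2A
= 0x67 0x44 0x2A


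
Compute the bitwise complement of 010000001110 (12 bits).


Original: 010000001110
Invert all bits:
  bit 0: 0 → 1
  bit 1: 1 → 0
  bit 2: 0 → 1
  bit 3: 0 → 1
  bit 4: 0 → 1
  bit 5: 0 → 1
  bit 6: 0 → 1
  bit 7: 0 → 1
  bit 8: 1 → 0
  bit 9: 1 → 0
  bit 10: 1 → 0
  bit 11: 0 → 1
= 101111110001


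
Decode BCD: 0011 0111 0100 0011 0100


Each 4-bit group → digit:
  0011 → 3
  0111 → 7
  0100 → 4
  0011 → 3
  0100 → 4
= 37434


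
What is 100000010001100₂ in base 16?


Group into 4-bit nibbles: 0100000010001100
  0100 = 4
  0000 = 0
  1000 = 8
  1100 = C
= 0x408C


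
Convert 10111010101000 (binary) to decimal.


Positional values:
Bit 3: 1 × 2^3 = 8
Bit 5: 1 × 2^5 = 32
Bit 7: 1 × 2^7 = 128
Bit 9: 1 × 2^9 = 512
Bit 10: 1 × 2^10 = 1024
Bit 11: 1 × 2^11 = 2048
Bit 13: 1 × 2^13 = 8192
Sum = 8 + 32 + 128 + 512 + 1024 + 2048 + 8192
= 11944


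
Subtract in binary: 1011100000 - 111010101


Align and subtract column by column (LSB to MSB, borrowing when needed):
  1011100000
- 0111010101
  ----------
  col 0: (0 - 0 borrow-in) - 1 → borrow from next column: (0+2) - 1 = 1, borrow out 1
  col 1: (0 - 1 borrow-in) - 0 → borrow from next column: (-1+2) - 0 = 1, borrow out 1
  col 2: (0 - 1 borrow-in) - 1 → borrow from next column: (-1+2) - 1 = 0, borrow out 1
  col 3: (0 - 1 borrow-in) - 0 → borrow from next column: (-1+2) - 0 = 1, borrow out 1
  col 4: (0 - 1 borrow-in) - 1 → borrow from next column: (-1+2) - 1 = 0, borrow out 1
  col 5: (1 - 1 borrow-in) - 0 → 0 - 0 = 0, borrow out 0
  col 6: (1 - 0 borrow-in) - 1 → 1 - 1 = 0, borrow out 0
  col 7: (1 - 0 borrow-in) - 1 → 1 - 1 = 0, borrow out 0
  col 8: (0 - 0 borrow-in) - 1 → borrow from next column: (0+2) - 1 = 1, borrow out 1
  col 9: (1 - 1 borrow-in) - 0 → 0 - 0 = 0, borrow out 0
Reading bits MSB→LSB: 0100001011
Strip leading zeros: 100001011
= 100001011


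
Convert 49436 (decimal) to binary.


Divide by 2 repeatedly:
49436 ÷ 2 = 24718 remainder 0
24718 ÷ 2 = 12359 remainder 0
12359 ÷ 2 = 6179 remainder 1
6179 ÷ 2 = 3089 remainder 1
3089 ÷ 2 = 1544 remainder 1
1544 ÷ 2 = 772 remainder 0
772 ÷ 2 = 386 remainder 0
386 ÷ 2 = 193 remainder 0
193 ÷ 2 = 96 remainder 1
96 ÷ 2 = 48 remainder 0
48 ÷ 2 = 24 remainder 0
24 ÷ 2 = 12 remainder 0
12 ÷ 2 = 6 remainder 0
6 ÷ 2 = 3 remainder 0
3 ÷ 2 = 1 remainder 1
1 ÷ 2 = 0 remainder 1
Reading remainders bottom-up:
= 1100000100011100


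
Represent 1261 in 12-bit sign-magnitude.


Sign bit: 0 (positive)
Magnitude: 1261 = 10011101101
= 010011101101


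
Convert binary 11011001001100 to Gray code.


Binary: 11011001001100
Gray code: G = B XOR (B >> 1)
B >> 1 = 01101100100110
11011001001100 XOR 01101100100110:
  1 XOR 0 = 1
  1 XOR 1 = 0
  0 XOR 1 = 1
  1 XOR 0 = 1
  1 XOR 1 = 0
  0 XOR 1 = 1
  0 XOR 0 = 0
  1 XOR 0 = 1
  0 XOR 1 = 1
  0 XOR 0 = 0
  1 XOR 0 = 1
  1 XOR 1 = 0
  0 XOR 1 = 1
  0 XOR 0 = 0
= 10110101101010


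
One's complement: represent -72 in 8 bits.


Original: 01001000
Invert all bits:
  bit 0: 0 → 1
  bit 1: 1 → 0
  bit 2: 0 → 1
  bit 3: 0 → 1
  bit 4: 1 → 0
  bit 5: 0 → 1
  bit 6: 0 → 1
  bit 7: 0 → 1
= 10110111


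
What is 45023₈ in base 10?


Positional values:
Position 0: 3 × 8^0 = 3
Position 1: 2 × 8^1 = 16
Position 2: 0 × 8^2 = 0
Position 3: 5 × 8^3 = 2560
Position 4: 4 × 8^4 = 16384
Sum = 3 + 16 + 0 + 2560 + 16384
= 18963


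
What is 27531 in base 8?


Divide by 8 repeatedly:
27531 ÷ 8 = 3441 remainder 3
3441 ÷ 8 = 430 remainder 1
430 ÷ 8 = 53 remainder 6
53 ÷ 8 = 6 remainder 5
6 ÷ 8 = 0 remainder 6
Reading remainders bottom-up:
= 0o65613


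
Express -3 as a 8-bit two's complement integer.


Original: 00000011
Step 1 - Invert all bits: 11111100
Step 2 - Add 1: 11111100 + 1
= 11111101 (represents -3)


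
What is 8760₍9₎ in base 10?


Positional values (base 9):
  0 × 9^0 = 0 × 1 = 0
  6 × 9^1 = 6 × 9 = 54
  7 × 9^2 = 7 × 81 = 567
  8 × 9^3 = 8 × 729 = 5832
Sum = 0 + 54 + 567 + 5832
= 6453


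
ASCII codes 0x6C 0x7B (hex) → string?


Codes (hex): 0x6C 0x7B
Per-code ASCII lookup:
  0x6C = 108  (range 97-122: lowercase, 108 - 97 = 11) → 'l'
  0x7B = 123  (special character) → '{'
= 'l{'


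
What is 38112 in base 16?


Divide by 16 repeatedly:
38112 ÷ 16 = 2382 remainder 0 (0)
2382 ÷ 16 = 148 remainder 14 (E)
148 ÷ 16 = 9 remainder 4 (4)
9 ÷ 16 = 0 remainder 9 (9)
Reading remainders bottom-up:
= 0x94E0


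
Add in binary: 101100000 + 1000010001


Align and add column by column (LSB to MSB, carry propagating):
  00101100000
+ 01000010001
  -----------
  col 0: 0 + 1 + 0 (carry in) = 1 → bit 1, carry out 0
  col 1: 0 + 0 + 0 (carry in) = 0 → bit 0, carry out 0
  col 2: 0 + 0 + 0 (carry in) = 0 → bit 0, carry out 0
  col 3: 0 + 0 + 0 (carry in) = 0 → bit 0, carry out 0
  col 4: 0 + 1 + 0 (carry in) = 1 → bit 1, carry out 0
  col 5: 1 + 0 + 0 (carry in) = 1 → bit 1, carry out 0
  col 6: 1 + 0 + 0 (carry in) = 1 → bit 1, carry out 0
  col 7: 0 + 0 + 0 (carry in) = 0 → bit 0, carry out 0
  col 8: 1 + 0 + 0 (carry in) = 1 → bit 1, carry out 0
  col 9: 0 + 1 + 0 (carry in) = 1 → bit 1, carry out 0
  col 10: 0 + 0 + 0 (carry in) = 0 → bit 0, carry out 0
Reading bits MSB→LSB: 01101110001
Strip leading zeros: 1101110001
= 1101110001


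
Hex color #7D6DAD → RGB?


Hex: #7D6DAD
R = 7D₁₆ = 125
G = 6D₁₆ = 109
B = AD₁₆ = 173
= RGB(125, 109, 173)


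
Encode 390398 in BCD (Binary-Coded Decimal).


Each digit → 4-bit binary:
  3 → 0011
  9 → 1001
  0 → 0000
  3 → 0011
  9 → 1001
  8 → 1000
= 0011 1001 0000 0011 1001 1000


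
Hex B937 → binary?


Each hex digit → 4 binary bits:
  B = 1011
  9 = 1001
  3 = 0011
  7 = 0111
Concatenate: 1011 1001 0011 0111
= 1011100100110111


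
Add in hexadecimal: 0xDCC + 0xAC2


Align and add column by column (LSB to MSB, each column mod 16 with carry):
  0DCC
+ 0AC2
  ----
  col 0: C(12) + 2(2) + 0 (carry in) = 14 → E(14), carry out 0
  col 1: C(12) + C(12) + 0 (carry in) = 24 → 8(8), carry out 1
  col 2: D(13) + A(10) + 1 (carry in) = 24 → 8(8), carry out 1
  col 3: 0(0) + 0(0) + 1 (carry in) = 1 → 1(1), carry out 0
Reading digits MSB→LSB: 188E
Strip leading zeros: 188E
= 0x188E


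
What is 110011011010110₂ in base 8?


Group into 3-bit groups: 110011011010110
  110 = 6
  011 = 3
  011 = 3
  010 = 2
  110 = 6
= 0o63326


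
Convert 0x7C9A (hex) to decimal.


Positional values:
Position 0: A × 16^0 = 10 × 1 = 10
Position 1: 9 × 16^1 = 9 × 16 = 144
Position 2: C × 16^2 = 12 × 256 = 3072
Position 3: 7 × 16^3 = 7 × 4096 = 28672
Sum = 10 + 144 + 3072 + 28672
= 31898


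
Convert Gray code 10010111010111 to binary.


Gray code: 10010111010111
MSB stays the same: 1
Each subsequent bit = prev_binary XOR current_gray:
  B[1] = 1 XOR 0 = 1
  B[2] = 1 XOR 0 = 1
  B[3] = 1 XOR 1 = 0
  B[4] = 0 XOR 0 = 0
  B[5] = 0 XOR 1 = 1
  B[6] = 1 XOR 1 = 0
  B[7] = 0 XOR 1 = 1
  B[8] = 1 XOR 0 = 1
  B[9] = 1 XOR 1 = 0
  B[10] = 0 XOR 0 = 0
  B[11] = 0 XOR 1 = 1
  B[12] = 1 XOR 1 = 0
  B[13] = 0 XOR 1 = 1
= 11100101100101 (14693 decimal)


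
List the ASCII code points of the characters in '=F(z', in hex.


String: '=F(z'  (4 characters)
Per-character ASCII lookup:
  '=': special character: '=' = 61 → 0x3D
  'F': uppercase starts at 65: 'F' = 65 + 5 = 70 → 0x46
  '(': special character: '(' = 40 → 0x28
  'z': lowercase starts at 97: 'z' = 97 + 25 = 122 → 0x7A
= 0x3D 0x46 0x28 0x7A


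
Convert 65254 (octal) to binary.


Each octal digit → 3 binary bits:
  6 = 110
  5 = 101
  2 = 010
  5 = 101
  4 = 100
Concatenate: 110 101 010 101 100
= 110101010101100


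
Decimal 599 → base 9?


Divide by 9 repeatedly:
599 ÷ 9 = 66 remainder 5
66 ÷ 9 = 7 remainder 3
7 ÷ 9 = 0 remainder 7
Reading remainders bottom-up:
= 735


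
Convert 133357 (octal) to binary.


Each octal digit → 3 binary bits:
  1 = 001
  3 = 011
  3 = 011
  3 = 011
  5 = 101
  7 = 111
Concatenate: 001 011 011 011 101 111
= 001011011011101111


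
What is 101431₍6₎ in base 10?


Positional values (base 6):
  1 × 6^0 = 1 × 1 = 1
  3 × 6^1 = 3 × 6 = 18
  4 × 6^2 = 4 × 36 = 144
  1 × 6^3 = 1 × 216 = 216
  0 × 6^4 = 0 × 1296 = 0
  1 × 6^5 = 1 × 7776 = 7776
Sum = 1 + 18 + 144 + 216 + 0 + 7776
= 8155


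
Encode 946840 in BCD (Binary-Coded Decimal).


Each digit → 4-bit binary:
  9 → 1001
  4 → 0100
  6 → 0110
  8 → 1000
  4 → 0100
  0 → 0000
= 1001 0100 0110 1000 0100 0000


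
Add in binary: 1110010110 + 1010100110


Align and add column by column (LSB to MSB, carry propagating):
  01110010110
+ 01010100110
  -----------
  col 0: 0 + 0 + 0 (carry in) = 0 → bit 0, carry out 0
  col 1: 1 + 1 + 0 (carry in) = 2 → bit 0, carry out 1
  col 2: 1 + 1 + 1 (carry in) = 3 → bit 1, carry out 1
  col 3: 0 + 0 + 1 (carry in) = 1 → bit 1, carry out 0
  col 4: 1 + 0 + 0 (carry in) = 1 → bit 1, carry out 0
  col 5: 0 + 1 + 0 (carry in) = 1 → bit 1, carry out 0
  col 6: 0 + 0 + 0 (carry in) = 0 → bit 0, carry out 0
  col 7: 1 + 1 + 0 (carry in) = 2 → bit 0, carry out 1
  col 8: 1 + 0 + 1 (carry in) = 2 → bit 0, carry out 1
  col 9: 1 + 1 + 1 (carry in) = 3 → bit 1, carry out 1
  col 10: 0 + 0 + 1 (carry in) = 1 → bit 1, carry out 0
Reading bits MSB→LSB: 11000111100
Strip leading zeros: 11000111100
= 11000111100


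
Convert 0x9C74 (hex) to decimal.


Positional values:
Position 0: 4 × 16^0 = 4 × 1 = 4
Position 1: 7 × 16^1 = 7 × 16 = 112
Position 2: C × 16^2 = 12 × 256 = 3072
Position 3: 9 × 16^3 = 9 × 4096 = 36864
Sum = 4 + 112 + 3072 + 36864
= 40052


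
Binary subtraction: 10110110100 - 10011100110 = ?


Align and subtract column by column (LSB to MSB, borrowing when needed):
  10110110100
- 10011100110
  -----------
  col 0: (0 - 0 borrow-in) - 0 → 0 - 0 = 0, borrow out 0
  col 1: (0 - 0 borrow-in) - 1 → borrow from next column: (0+2) - 1 = 1, borrow out 1
  col 2: (1 - 1 borrow-in) - 1 → borrow from next column: (0+2) - 1 = 1, borrow out 1
  col 3: (0 - 1 borrow-in) - 0 → borrow from next column: (-1+2) - 0 = 1, borrow out 1
  col 4: (1 - 1 borrow-in) - 0 → 0 - 0 = 0, borrow out 0
  col 5: (1 - 0 borrow-in) - 1 → 1 - 1 = 0, borrow out 0
  col 6: (0 - 0 borrow-in) - 1 → borrow from next column: (0+2) - 1 = 1, borrow out 1
  col 7: (1 - 1 borrow-in) - 1 → borrow from next column: (0+2) - 1 = 1, borrow out 1
  col 8: (1 - 1 borrow-in) - 0 → 0 - 0 = 0, borrow out 0
  col 9: (0 - 0 borrow-in) - 0 → 0 - 0 = 0, borrow out 0
  col 10: (1 - 0 borrow-in) - 1 → 1 - 1 = 0, borrow out 0
Reading bits MSB→LSB: 00011001110
Strip leading zeros: 11001110
= 11001110


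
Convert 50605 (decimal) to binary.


Divide by 2 repeatedly:
50605 ÷ 2 = 25302 remainder 1
25302 ÷ 2 = 12651 remainder 0
12651 ÷ 2 = 6325 remainder 1
6325 ÷ 2 = 3162 remainder 1
3162 ÷ 2 = 1581 remainder 0
1581 ÷ 2 = 790 remainder 1
790 ÷ 2 = 395 remainder 0
395 ÷ 2 = 197 remainder 1
197 ÷ 2 = 98 remainder 1
98 ÷ 2 = 49 remainder 0
49 ÷ 2 = 24 remainder 1
24 ÷ 2 = 12 remainder 0
12 ÷ 2 = 6 remainder 0
6 ÷ 2 = 3 remainder 0
3 ÷ 2 = 1 remainder 1
1 ÷ 2 = 0 remainder 1
Reading remainders bottom-up:
= 1100010110101101


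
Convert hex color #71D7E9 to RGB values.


Hex: #71D7E9
R = 71₁₆ = 113
G = D7₁₆ = 215
B = E9₁₆ = 233
= RGB(113, 215, 233)


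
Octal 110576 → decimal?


Positional values:
Position 0: 6 × 8^0 = 6
Position 1: 7 × 8^1 = 56
Position 2: 5 × 8^2 = 320
Position 3: 0 × 8^3 = 0
Position 4: 1 × 8^4 = 4096
Position 5: 1 × 8^5 = 32768
Sum = 6 + 56 + 320 + 0 + 4096 + 32768
= 37246


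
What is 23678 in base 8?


Divide by 8 repeatedly:
23678 ÷ 8 = 2959 remainder 6
2959 ÷ 8 = 369 remainder 7
369 ÷ 8 = 46 remainder 1
46 ÷ 8 = 5 remainder 6
5 ÷ 8 = 0 remainder 5
Reading remainders bottom-up:
= 0o56176


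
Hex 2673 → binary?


Each hex digit → 4 binary bits:
  2 = 0010
  6 = 0110
  7 = 0111
  3 = 0011
Concatenate: 0010 0110 0111 0011
= 0010011001110011


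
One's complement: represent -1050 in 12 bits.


Original: 010000011010
Invert all bits:
  bit 0: 0 → 1
  bit 1: 1 → 0
  bit 2: 0 → 1
  bit 3: 0 → 1
  bit 4: 0 → 1
  bit 5: 0 → 1
  bit 6: 0 → 1
  bit 7: 1 → 0
  bit 8: 1 → 0
  bit 9: 0 → 1
  bit 10: 1 → 0
  bit 11: 0 → 1
= 101111100101


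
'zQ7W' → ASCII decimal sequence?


String: 'zQ7W'  (4 characters)
Per-character ASCII lookup:
  'z': lowercase starts at 97: 'z' = 97 + 25 = 122
  'Q': uppercase starts at 65: 'Q' = 65 + 16 = 81
  '7': digits start at 48: '7' = 48 + 7 = 55
  'W': uppercase starts at 65: 'W' = 65 + 22 = 87
= 122 81 55 87


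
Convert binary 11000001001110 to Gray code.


Binary: 11000001001110
Gray code: G = B XOR (B >> 1)
B >> 1 = 01100000100111
11000001001110 XOR 01100000100111:
  1 XOR 0 = 1
  1 XOR 1 = 0
  0 XOR 1 = 1
  0 XOR 0 = 0
  0 XOR 0 = 0
  0 XOR 0 = 0
  0 XOR 0 = 0
  1 XOR 0 = 1
  0 XOR 1 = 1
  0 XOR 0 = 0
  1 XOR 0 = 1
  1 XOR 1 = 0
  1 XOR 1 = 0
  0 XOR 1 = 1
= 10100001101001


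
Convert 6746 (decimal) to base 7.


Divide by 7 repeatedly:
6746 ÷ 7 = 963 remainder 5
963 ÷ 7 = 137 remainder 4
137 ÷ 7 = 19 remainder 4
19 ÷ 7 = 2 remainder 5
2 ÷ 7 = 0 remainder 2
Reading remainders bottom-up:
= 25445


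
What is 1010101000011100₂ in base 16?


Group into 4-bit nibbles: 1010101000011100
  1010 = A
  1010 = A
  0001 = 1
  1100 = C
= 0xAA1C


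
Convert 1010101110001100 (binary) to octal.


Group into 3-bit groups: 001010101110001100
  001 = 1
  010 = 2
  101 = 5
  110 = 6
  001 = 1
  100 = 4
= 0o125614


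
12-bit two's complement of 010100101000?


Original: 010100101000
Step 1 - Invert all bits: 101011010111
Step 2 - Add 1: 101011010111 + 1
= 101011011000 (represents -1320)


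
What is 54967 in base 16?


Divide by 16 repeatedly:
54967 ÷ 16 = 3435 remainder 7 (7)
3435 ÷ 16 = 214 remainder 11 (B)
214 ÷ 16 = 13 remainder 6 (6)
13 ÷ 16 = 0 remainder 13 (D)
Reading remainders bottom-up:
= 0xD6B7


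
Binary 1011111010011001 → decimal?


Positional values:
Bit 0: 1 × 2^0 = 1
Bit 3: 1 × 2^3 = 8
Bit 4: 1 × 2^4 = 16
Bit 7: 1 × 2^7 = 128
Bit 9: 1 × 2^9 = 512
Bit 10: 1 × 2^10 = 1024
Bit 11: 1 × 2^11 = 2048
Bit 12: 1 × 2^12 = 4096
Bit 13: 1 × 2^13 = 8192
Bit 15: 1 × 2^15 = 32768
Sum = 1 + 8 + 16 + 128 + 512 + 1024 + 2048 + 4096 + 8192 + 32768
= 48793


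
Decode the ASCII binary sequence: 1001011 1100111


Codes (binary): 1001011 1100111
Per-code ASCII lookup:
  1001011 = 75  (range 65-90: uppercase, 75 - 65 = 10) → 'K'
  1100111 = 103  (range 97-122: lowercase, 103 - 97 = 6) → 'g'
= 'Kg'


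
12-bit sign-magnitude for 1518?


Sign bit: 0 (positive)
Magnitude: 1518 = 10111101110
= 010111101110


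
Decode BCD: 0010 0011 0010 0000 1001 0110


Each 4-bit group → digit:
  0010 → 2
  0011 → 3
  0010 → 2
  0000 → 0
  1001 → 9
  0110 → 6
= 232096


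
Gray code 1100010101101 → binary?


Gray code: 1100010101101
MSB stays the same: 1
Each subsequent bit = prev_binary XOR current_gray:
  B[1] = 1 XOR 1 = 0
  B[2] = 0 XOR 0 = 0
  B[3] = 0 XOR 0 = 0
  B[4] = 0 XOR 0 = 0
  B[5] = 0 XOR 1 = 1
  B[6] = 1 XOR 0 = 1
  B[7] = 1 XOR 1 = 0
  B[8] = 0 XOR 0 = 0
  B[9] = 0 XOR 1 = 1
  B[10] = 1 XOR 1 = 0
  B[11] = 0 XOR 0 = 0
  B[12] = 0 XOR 1 = 1
= 1000011001001 (4297 decimal)


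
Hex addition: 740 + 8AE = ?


Align and add column by column (LSB to MSB, each column mod 16 with carry):
  0740
+ 08AE
  ----
  col 0: 0(0) + E(14) + 0 (carry in) = 14 → E(14), carry out 0
  col 1: 4(4) + A(10) + 0 (carry in) = 14 → E(14), carry out 0
  col 2: 7(7) + 8(8) + 0 (carry in) = 15 → F(15), carry out 0
  col 3: 0(0) + 0(0) + 0 (carry in) = 0 → 0(0), carry out 0
Reading digits MSB→LSB: 0FEE
Strip leading zeros: FEE
= 0xFEE


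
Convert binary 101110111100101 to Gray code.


Binary: 101110111100101
Gray code: G = B XOR (B >> 1)
B >> 1 = 010111011110010
101110111100101 XOR 010111011110010:
  1 XOR 0 = 1
  0 XOR 1 = 1
  1 XOR 0 = 1
  1 XOR 1 = 0
  1 XOR 1 = 0
  0 XOR 1 = 1
  1 XOR 0 = 1
  1 XOR 1 = 0
  1 XOR 1 = 0
  1 XOR 1 = 0
  0 XOR 1 = 1
  0 XOR 0 = 0
  1 XOR 0 = 1
  0 XOR 1 = 1
  1 XOR 0 = 1
= 111001100010111


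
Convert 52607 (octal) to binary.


Each octal digit → 3 binary bits:
  5 = 101
  2 = 010
  6 = 110
  0 = 000
  7 = 111
Concatenate: 101 010 110 000 111
= 101010110000111


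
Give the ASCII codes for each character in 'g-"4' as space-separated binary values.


String: 'g-"4'  (4 characters)
Per-character ASCII lookup:
  'g': lowercase starts at 97: 'g' = 97 + 6 = 103 → 1100111
  '-': special character: '-' = 45 → 101101
  '"': special character: '"' = 34 → 100010
  '4': digits start at 48: '4' = 48 + 4 = 52 → 110100
= 1100111 101101 100010 110100


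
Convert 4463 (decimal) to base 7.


Divide by 7 repeatedly:
4463 ÷ 7 = 637 remainder 4
637 ÷ 7 = 91 remainder 0
91 ÷ 7 = 13 remainder 0
13 ÷ 7 = 1 remainder 6
1 ÷ 7 = 0 remainder 1
Reading remainders bottom-up:
= 16004


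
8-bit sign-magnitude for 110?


Sign bit: 0 (positive)
Magnitude: 110 = 1101110
= 01101110


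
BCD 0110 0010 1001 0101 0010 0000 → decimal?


Each 4-bit group → digit:
  0110 → 6
  0010 → 2
  1001 → 9
  0101 → 5
  0010 → 2
  0000 → 0
= 629520


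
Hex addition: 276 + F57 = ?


Align and add column by column (LSB to MSB, each column mod 16 with carry):
  0276
+ 0F57
  ----
  col 0: 6(6) + 7(7) + 0 (carry in) = 13 → D(13), carry out 0
  col 1: 7(7) + 5(5) + 0 (carry in) = 12 → C(12), carry out 0
  col 2: 2(2) + F(15) + 0 (carry in) = 17 → 1(1), carry out 1
  col 3: 0(0) + 0(0) + 1 (carry in) = 1 → 1(1), carry out 0
Reading digits MSB→LSB: 11CD
Strip leading zeros: 11CD
= 0x11CD


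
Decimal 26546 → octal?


Divide by 8 repeatedly:
26546 ÷ 8 = 3318 remainder 2
3318 ÷ 8 = 414 remainder 6
414 ÷ 8 = 51 remainder 6
51 ÷ 8 = 6 remainder 3
6 ÷ 8 = 0 remainder 6
Reading remainders bottom-up:
= 0o63662


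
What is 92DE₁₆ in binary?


Each hex digit → 4 binary bits:
  9 = 1001
  2 = 0010
  D = 1101
  E = 1110
Concatenate: 1001 0010 1101 1110
= 1001001011011110


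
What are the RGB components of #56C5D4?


Hex: #56C5D4
R = 56₁₆ = 86
G = C5₁₆ = 197
B = D4₁₆ = 212
= RGB(86, 197, 212)


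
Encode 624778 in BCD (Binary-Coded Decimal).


Each digit → 4-bit binary:
  6 → 0110
  2 → 0010
  4 → 0100
  7 → 0111
  7 → 0111
  8 → 1000
= 0110 0010 0100 0111 0111 1000


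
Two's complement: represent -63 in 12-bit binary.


Original: 000000111111
Step 1 - Invert all bits: 111111000000
Step 2 - Add 1: 111111000000 + 1
= 111111000001 (represents -63)


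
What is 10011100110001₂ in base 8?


Group into 3-bit groups: 010011100110001
  010 = 2
  011 = 3
  100 = 4
  110 = 6
  001 = 1
= 0o23461


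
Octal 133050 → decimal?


Positional values:
Position 0: 0 × 8^0 = 0
Position 1: 5 × 8^1 = 40
Position 2: 0 × 8^2 = 0
Position 3: 3 × 8^3 = 1536
Position 4: 3 × 8^4 = 12288
Position 5: 1 × 8^5 = 32768
Sum = 0 + 40 + 0 + 1536 + 12288 + 32768
= 46632


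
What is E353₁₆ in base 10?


Positional values:
Position 0: 3 × 16^0 = 3 × 1 = 3
Position 1: 5 × 16^1 = 5 × 16 = 80
Position 2: 3 × 16^2 = 3 × 256 = 768
Position 3: E × 16^3 = 14 × 4096 = 57344
Sum = 3 + 80 + 768 + 57344
= 58195


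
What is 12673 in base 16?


Divide by 16 repeatedly:
12673 ÷ 16 = 792 remainder 1 (1)
792 ÷ 16 = 49 remainder 8 (8)
49 ÷ 16 = 3 remainder 1 (1)
3 ÷ 16 = 0 remainder 3 (3)
Reading remainders bottom-up:
= 0x3181


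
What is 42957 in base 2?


Divide by 2 repeatedly:
42957 ÷ 2 = 21478 remainder 1
21478 ÷ 2 = 10739 remainder 0
10739 ÷ 2 = 5369 remainder 1
5369 ÷ 2 = 2684 remainder 1
2684 ÷ 2 = 1342 remainder 0
1342 ÷ 2 = 671 remainder 0
671 ÷ 2 = 335 remainder 1
335 ÷ 2 = 167 remainder 1
167 ÷ 2 = 83 remainder 1
83 ÷ 2 = 41 remainder 1
41 ÷ 2 = 20 remainder 1
20 ÷ 2 = 10 remainder 0
10 ÷ 2 = 5 remainder 0
5 ÷ 2 = 2 remainder 1
2 ÷ 2 = 1 remainder 0
1 ÷ 2 = 0 remainder 1
Reading remainders bottom-up:
= 1010011111001101


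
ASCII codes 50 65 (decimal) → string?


Codes (decimal): 50 65
Per-code ASCII lookup:
  50  (range 48-57: digits, 50 - 48 = 2) → '2'
  65  (range 65-90: uppercase, 65 - 65 = 0) → 'A'
= '2A'


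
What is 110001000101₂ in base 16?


Group into 4-bit nibbles: 110001000101
  1100 = C
  0100 = 4
  0101 = 5
= 0xC45


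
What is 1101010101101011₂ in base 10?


Positional values:
Bit 0: 1 × 2^0 = 1
Bit 1: 1 × 2^1 = 2
Bit 3: 1 × 2^3 = 8
Bit 5: 1 × 2^5 = 32
Bit 6: 1 × 2^6 = 64
Bit 8: 1 × 2^8 = 256
Bit 10: 1 × 2^10 = 1024
Bit 12: 1 × 2^12 = 4096
Bit 14: 1 × 2^14 = 16384
Bit 15: 1 × 2^15 = 32768
Sum = 1 + 2 + 8 + 32 + 64 + 256 + 1024 + 4096 + 16384 + 32768
= 54635


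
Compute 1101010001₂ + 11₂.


Align and add column by column (LSB to MSB, carry propagating):
  01101010001
+ 00000000011
  -----------
  col 0: 1 + 1 + 0 (carry in) = 2 → bit 0, carry out 1
  col 1: 0 + 1 + 1 (carry in) = 2 → bit 0, carry out 1
  col 2: 0 + 0 + 1 (carry in) = 1 → bit 1, carry out 0
  col 3: 0 + 0 + 0 (carry in) = 0 → bit 0, carry out 0
  col 4: 1 + 0 + 0 (carry in) = 1 → bit 1, carry out 0
  col 5: 0 + 0 + 0 (carry in) = 0 → bit 0, carry out 0
  col 6: 1 + 0 + 0 (carry in) = 1 → bit 1, carry out 0
  col 7: 0 + 0 + 0 (carry in) = 0 → bit 0, carry out 0
  col 8: 1 + 0 + 0 (carry in) = 1 → bit 1, carry out 0
  col 9: 1 + 0 + 0 (carry in) = 1 → bit 1, carry out 0
  col 10: 0 + 0 + 0 (carry in) = 0 → bit 0, carry out 0
Reading bits MSB→LSB: 01101010100
Strip leading zeros: 1101010100
= 1101010100


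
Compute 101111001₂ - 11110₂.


Align and subtract column by column (LSB to MSB, borrowing when needed):
  101111001
- 000011110
  ---------
  col 0: (1 - 0 borrow-in) - 0 → 1 - 0 = 1, borrow out 0
  col 1: (0 - 0 borrow-in) - 1 → borrow from next column: (0+2) - 1 = 1, borrow out 1
  col 2: (0 - 1 borrow-in) - 1 → borrow from next column: (-1+2) - 1 = 0, borrow out 1
  col 3: (1 - 1 borrow-in) - 1 → borrow from next column: (0+2) - 1 = 1, borrow out 1
  col 4: (1 - 1 borrow-in) - 1 → borrow from next column: (0+2) - 1 = 1, borrow out 1
  col 5: (1 - 1 borrow-in) - 0 → 0 - 0 = 0, borrow out 0
  col 6: (1 - 0 borrow-in) - 0 → 1 - 0 = 1, borrow out 0
  col 7: (0 - 0 borrow-in) - 0 → 0 - 0 = 0, borrow out 0
  col 8: (1 - 0 borrow-in) - 0 → 1 - 0 = 1, borrow out 0
Reading bits MSB→LSB: 101011011
Strip leading zeros: 101011011
= 101011011


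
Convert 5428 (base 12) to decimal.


Positional values (base 12):
  8 × 12^0 = 8 × 1 = 8
  2 × 12^1 = 2 × 12 = 24
  4 × 12^2 = 4 × 144 = 576
  5 × 12^3 = 5 × 1728 = 8640
Sum = 8 + 24 + 576 + 8640
= 9248


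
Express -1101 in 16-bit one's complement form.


Original: 0000010001001101
Invert all bits:
  bit 0: 0 → 1
  bit 1: 0 → 1
  bit 2: 0 → 1
  bit 3: 0 → 1
  bit 4: 0 → 1
  bit 5: 1 → 0
  bit 6: 0 → 1
  bit 7: 0 → 1
  bit 8: 0 → 1
  bit 9: 1 → 0
  bit 10: 0 → 1
  bit 11: 0 → 1
  bit 12: 1 → 0
  bit 13: 1 → 0
  bit 14: 0 → 1
  bit 15: 1 → 0
= 1111101110110010


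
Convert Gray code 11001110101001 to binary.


Gray code: 11001110101001
MSB stays the same: 1
Each subsequent bit = prev_binary XOR current_gray:
  B[1] = 1 XOR 1 = 0
  B[2] = 0 XOR 0 = 0
  B[3] = 0 XOR 0 = 0
  B[4] = 0 XOR 1 = 1
  B[5] = 1 XOR 1 = 0
  B[6] = 0 XOR 1 = 1
  B[7] = 1 XOR 0 = 1
  B[8] = 1 XOR 1 = 0
  B[9] = 0 XOR 0 = 0
  B[10] = 0 XOR 1 = 1
  B[11] = 1 XOR 0 = 1
  B[12] = 1 XOR 0 = 1
  B[13] = 1 XOR 1 = 0
= 10001011001110 (8910 decimal)


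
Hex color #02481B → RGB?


Hex: #02481B
R = 02₁₆ = 2
G = 48₁₆ = 72
B = 1B₁₆ = 27
= RGB(2, 72, 27)


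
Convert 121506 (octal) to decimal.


Positional values:
Position 0: 6 × 8^0 = 6
Position 1: 0 × 8^1 = 0
Position 2: 5 × 8^2 = 320
Position 3: 1 × 8^3 = 512
Position 4: 2 × 8^4 = 8192
Position 5: 1 × 8^5 = 32768
Sum = 6 + 0 + 320 + 512 + 8192 + 32768
= 41798


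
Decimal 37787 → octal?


Divide by 8 repeatedly:
37787 ÷ 8 = 4723 remainder 3
4723 ÷ 8 = 590 remainder 3
590 ÷ 8 = 73 remainder 6
73 ÷ 8 = 9 remainder 1
9 ÷ 8 = 1 remainder 1
1 ÷ 8 = 0 remainder 1
Reading remainders bottom-up:
= 0o111633


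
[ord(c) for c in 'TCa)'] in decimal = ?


String: 'TCa)'  (4 characters)
Per-character ASCII lookup:
  'T': uppercase starts at 65: 'T' = 65 + 19 = 84
  'C': uppercase starts at 65: 'C' = 65 + 2 = 67
  'a': lowercase starts at 97: 'a' = 97 + 0 = 97
  ')': special character: ')' = 41
= 84 67 97 41


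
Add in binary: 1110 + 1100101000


Align and add column by column (LSB to MSB, carry propagating):
  00000001110
+ 01100101000
  -----------
  col 0: 0 + 0 + 0 (carry in) = 0 → bit 0, carry out 0
  col 1: 1 + 0 + 0 (carry in) = 1 → bit 1, carry out 0
  col 2: 1 + 0 + 0 (carry in) = 1 → bit 1, carry out 0
  col 3: 1 + 1 + 0 (carry in) = 2 → bit 0, carry out 1
  col 4: 0 + 0 + 1 (carry in) = 1 → bit 1, carry out 0
  col 5: 0 + 1 + 0 (carry in) = 1 → bit 1, carry out 0
  col 6: 0 + 0 + 0 (carry in) = 0 → bit 0, carry out 0
  col 7: 0 + 0 + 0 (carry in) = 0 → bit 0, carry out 0
  col 8: 0 + 1 + 0 (carry in) = 1 → bit 1, carry out 0
  col 9: 0 + 1 + 0 (carry in) = 1 → bit 1, carry out 0
  col 10: 0 + 0 + 0 (carry in) = 0 → bit 0, carry out 0
Reading bits MSB→LSB: 01100110110
Strip leading zeros: 1100110110
= 1100110110


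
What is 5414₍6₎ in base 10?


Positional values (base 6):
  4 × 6^0 = 4 × 1 = 4
  1 × 6^1 = 1 × 6 = 6
  4 × 6^2 = 4 × 36 = 144
  5 × 6^3 = 5 × 216 = 1080
Sum = 4 + 6 + 144 + 1080
= 1234


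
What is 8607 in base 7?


Divide by 7 repeatedly:
8607 ÷ 7 = 1229 remainder 4
1229 ÷ 7 = 175 remainder 4
175 ÷ 7 = 25 remainder 0
25 ÷ 7 = 3 remainder 4
3 ÷ 7 = 0 remainder 3
Reading remainders bottom-up:
= 34044


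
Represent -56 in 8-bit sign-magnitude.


Sign bit: 1 (negative)
Magnitude: 56 = 0111000
= 10111000


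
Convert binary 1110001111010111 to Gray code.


Binary: 1110001111010111
Gray code: G = B XOR (B >> 1)
B >> 1 = 0111000111101011
1110001111010111 XOR 0111000111101011:
  1 XOR 0 = 1
  1 XOR 1 = 0
  1 XOR 1 = 0
  0 XOR 1 = 1
  0 XOR 0 = 0
  0 XOR 0 = 0
  1 XOR 0 = 1
  1 XOR 1 = 0
  1 XOR 1 = 0
  1 XOR 1 = 0
  0 XOR 1 = 1
  1 XOR 0 = 1
  0 XOR 1 = 1
  1 XOR 0 = 1
  1 XOR 1 = 0
  1 XOR 1 = 0
= 1001001000111100


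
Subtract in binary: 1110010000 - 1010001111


Align and subtract column by column (LSB to MSB, borrowing when needed):
  1110010000
- 1010001111
  ----------
  col 0: (0 - 0 borrow-in) - 1 → borrow from next column: (0+2) - 1 = 1, borrow out 1
  col 1: (0 - 1 borrow-in) - 1 → borrow from next column: (-1+2) - 1 = 0, borrow out 1
  col 2: (0 - 1 borrow-in) - 1 → borrow from next column: (-1+2) - 1 = 0, borrow out 1
  col 3: (0 - 1 borrow-in) - 1 → borrow from next column: (-1+2) - 1 = 0, borrow out 1
  col 4: (1 - 1 borrow-in) - 0 → 0 - 0 = 0, borrow out 0
  col 5: (0 - 0 borrow-in) - 0 → 0 - 0 = 0, borrow out 0
  col 6: (0 - 0 borrow-in) - 0 → 0 - 0 = 0, borrow out 0
  col 7: (1 - 0 borrow-in) - 1 → 1 - 1 = 0, borrow out 0
  col 8: (1 - 0 borrow-in) - 0 → 1 - 0 = 1, borrow out 0
  col 9: (1 - 0 borrow-in) - 1 → 1 - 1 = 0, borrow out 0
Reading bits MSB→LSB: 0100000001
Strip leading zeros: 100000001
= 100000001


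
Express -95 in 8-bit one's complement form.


Original: 01011111
Invert all bits:
  bit 0: 0 → 1
  bit 1: 1 → 0
  bit 2: 0 → 1
  bit 3: 1 → 0
  bit 4: 1 → 0
  bit 5: 1 → 0
  bit 6: 1 → 0
  bit 7: 1 → 0
= 10100000


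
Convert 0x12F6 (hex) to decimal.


Positional values:
Position 0: 6 × 16^0 = 6 × 1 = 6
Position 1: F × 16^1 = 15 × 16 = 240
Position 2: 2 × 16^2 = 2 × 256 = 512
Position 3: 1 × 16^3 = 1 × 4096 = 4096
Sum = 6 + 240 + 512 + 4096
= 4854


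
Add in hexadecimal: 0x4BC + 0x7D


Align and add column by column (LSB to MSB, each column mod 16 with carry):
  04BC
+ 007D
  ----
  col 0: C(12) + D(13) + 0 (carry in) = 25 → 9(9), carry out 1
  col 1: B(11) + 7(7) + 1 (carry in) = 19 → 3(3), carry out 1
  col 2: 4(4) + 0(0) + 1 (carry in) = 5 → 5(5), carry out 0
  col 3: 0(0) + 0(0) + 0 (carry in) = 0 → 0(0), carry out 0
Reading digits MSB→LSB: 0539
Strip leading zeros: 539
= 0x539


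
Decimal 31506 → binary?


Divide by 2 repeatedly:
31506 ÷ 2 = 15753 remainder 0
15753 ÷ 2 = 7876 remainder 1
7876 ÷ 2 = 3938 remainder 0
3938 ÷ 2 = 1969 remainder 0
1969 ÷ 2 = 984 remainder 1
984 ÷ 2 = 492 remainder 0
492 ÷ 2 = 246 remainder 0
246 ÷ 2 = 123 remainder 0
123 ÷ 2 = 61 remainder 1
61 ÷ 2 = 30 remainder 1
30 ÷ 2 = 15 remainder 0
15 ÷ 2 = 7 remainder 1
7 ÷ 2 = 3 remainder 1
3 ÷ 2 = 1 remainder 1
1 ÷ 2 = 0 remainder 1
Reading remainders bottom-up:
= 111101100010010


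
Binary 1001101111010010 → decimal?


Positional values:
Bit 1: 1 × 2^1 = 2
Bit 4: 1 × 2^4 = 16
Bit 6: 1 × 2^6 = 64
Bit 7: 1 × 2^7 = 128
Bit 8: 1 × 2^8 = 256
Bit 9: 1 × 2^9 = 512
Bit 11: 1 × 2^11 = 2048
Bit 12: 1 × 2^12 = 4096
Bit 15: 1 × 2^15 = 32768
Sum = 2 + 16 + 64 + 128 + 256 + 512 + 2048 + 4096 + 32768
= 39890


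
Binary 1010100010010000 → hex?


Group into 4-bit nibbles: 1010100010010000
  1010 = A
  1000 = 8
  1001 = 9
  0000 = 0
= 0xA890


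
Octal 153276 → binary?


Each octal digit → 3 binary bits:
  1 = 001
  5 = 101
  3 = 011
  2 = 010
  7 = 111
  6 = 110
Concatenate: 001 101 011 010 111 110
= 001101011010111110


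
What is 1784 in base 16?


Divide by 16 repeatedly:
1784 ÷ 16 = 111 remainder 8 (8)
111 ÷ 16 = 6 remainder 15 (F)
6 ÷ 16 = 0 remainder 6 (6)
Reading remainders bottom-up:
= 0x6F8


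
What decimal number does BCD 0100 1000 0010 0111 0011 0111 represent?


Each 4-bit group → digit:
  0100 → 4
  1000 → 8
  0010 → 2
  0111 → 7
  0011 → 3
  0111 → 7
= 482737


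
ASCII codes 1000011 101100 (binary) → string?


Codes (binary): 1000011 101100
Per-code ASCII lookup:
  1000011 = 67  (range 65-90: uppercase, 67 - 65 = 2) → 'C'
  101100 = 44  (special character) → ','
= 'C,'


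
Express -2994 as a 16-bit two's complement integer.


Original: 0000101110110010
Step 1 - Invert all bits: 1111010001001101
Step 2 - Add 1: 1111010001001101 + 1
= 1111010001001110 (represents -2994)


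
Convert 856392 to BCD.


Each digit → 4-bit binary:
  8 → 1000
  5 → 0101
  6 → 0110
  3 → 0011
  9 → 1001
  2 → 0010
= 1000 0101 0110 0011 1001 0010


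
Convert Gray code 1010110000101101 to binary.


Gray code: 1010110000101101
MSB stays the same: 1
Each subsequent bit = prev_binary XOR current_gray:
  B[1] = 1 XOR 0 = 1
  B[2] = 1 XOR 1 = 0
  B[3] = 0 XOR 0 = 0
  B[4] = 0 XOR 1 = 1
  B[5] = 1 XOR 1 = 0
  B[6] = 0 XOR 0 = 0
  B[7] = 0 XOR 0 = 0
  B[8] = 0 XOR 0 = 0
  B[9] = 0 XOR 0 = 0
  B[10] = 0 XOR 1 = 1
  B[11] = 1 XOR 0 = 1
  B[12] = 1 XOR 1 = 0
  B[13] = 0 XOR 1 = 1
  B[14] = 1 XOR 0 = 1
  B[15] = 1 XOR 1 = 0
= 1100100000110110 (51254 decimal)


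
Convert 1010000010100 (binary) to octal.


Group into 3-bit groups: 001010000010100
  001 = 1
  010 = 2
  000 = 0
  010 = 2
  100 = 4
= 0o12024


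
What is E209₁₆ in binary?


Each hex digit → 4 binary bits:
  E = 1110
  2 = 0010
  0 = 0000
  9 = 1001
Concatenate: 1110 0010 0000 1001
= 1110001000001001


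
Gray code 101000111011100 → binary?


Gray code: 101000111011100
MSB stays the same: 1
Each subsequent bit = prev_binary XOR current_gray:
  B[1] = 1 XOR 0 = 1
  B[2] = 1 XOR 1 = 0
  B[3] = 0 XOR 0 = 0
  B[4] = 0 XOR 0 = 0
  B[5] = 0 XOR 0 = 0
  B[6] = 0 XOR 1 = 1
  B[7] = 1 XOR 1 = 0
  B[8] = 0 XOR 1 = 1
  B[9] = 1 XOR 0 = 1
  B[10] = 1 XOR 1 = 0
  B[11] = 0 XOR 1 = 1
  B[12] = 1 XOR 1 = 0
  B[13] = 0 XOR 0 = 0
  B[14] = 0 XOR 0 = 0
= 110000101101000 (24936 decimal)


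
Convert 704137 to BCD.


Each digit → 4-bit binary:
  7 → 0111
  0 → 0000
  4 → 0100
  1 → 0001
  3 → 0011
  7 → 0111
= 0111 0000 0100 0001 0011 0111


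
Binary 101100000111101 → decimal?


Positional values:
Bit 0: 1 × 2^0 = 1
Bit 2: 1 × 2^2 = 4
Bit 3: 1 × 2^3 = 8
Bit 4: 1 × 2^4 = 16
Bit 5: 1 × 2^5 = 32
Bit 11: 1 × 2^11 = 2048
Bit 12: 1 × 2^12 = 4096
Bit 14: 1 × 2^14 = 16384
Sum = 1 + 4 + 8 + 16 + 32 + 2048 + 4096 + 16384
= 22589


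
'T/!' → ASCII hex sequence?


String: 'T/!'  (3 characters)
Per-character ASCII lookup:
  'T': uppercase starts at 65: 'T' = 65 + 19 = 84 → 0x54
  '/': special character: '/' = 47 → 0x2F
  '!': special character: '!' = 33 → 0x21
= 0x54 0x2F 0x21


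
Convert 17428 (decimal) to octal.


Divide by 8 repeatedly:
17428 ÷ 8 = 2178 remainder 4
2178 ÷ 8 = 272 remainder 2
272 ÷ 8 = 34 remainder 0
34 ÷ 8 = 4 remainder 2
4 ÷ 8 = 0 remainder 4
Reading remainders bottom-up:
= 0o42024


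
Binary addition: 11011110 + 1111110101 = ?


Align and add column by column (LSB to MSB, carry propagating):
  00011011110
+ 01111110101
  -----------
  col 0: 0 + 1 + 0 (carry in) = 1 → bit 1, carry out 0
  col 1: 1 + 0 + 0 (carry in) = 1 → bit 1, carry out 0
  col 2: 1 + 1 + 0 (carry in) = 2 → bit 0, carry out 1
  col 3: 1 + 0 + 1 (carry in) = 2 → bit 0, carry out 1
  col 4: 1 + 1 + 1 (carry in) = 3 → bit 1, carry out 1
  col 5: 0 + 1 + 1 (carry in) = 2 → bit 0, carry out 1
  col 6: 1 + 1 + 1 (carry in) = 3 → bit 1, carry out 1
  col 7: 1 + 1 + 1 (carry in) = 3 → bit 1, carry out 1
  col 8: 0 + 1 + 1 (carry in) = 2 → bit 0, carry out 1
  col 9: 0 + 1 + 1 (carry in) = 2 → bit 0, carry out 1
  col 10: 0 + 0 + 1 (carry in) = 1 → bit 1, carry out 0
Reading bits MSB→LSB: 10011010011
Strip leading zeros: 10011010011
= 10011010011


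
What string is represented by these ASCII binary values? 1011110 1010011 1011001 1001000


Codes (binary): 1011110 1010011 1011001 1001000
Per-code ASCII lookup:
  1011110 = 94  (special character) → '^'
  1010011 = 83  (range 65-90: uppercase, 83 - 65 = 18) → 'S'
  1011001 = 89  (range 65-90: uppercase, 89 - 65 = 24) → 'Y'
  1001000 = 72  (range 65-90: uppercase, 72 - 65 = 7) → 'H'
= '^SYH'


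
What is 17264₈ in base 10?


Positional values:
Position 0: 4 × 8^0 = 4
Position 1: 6 × 8^1 = 48
Position 2: 2 × 8^2 = 128
Position 3: 7 × 8^3 = 3584
Position 4: 1 × 8^4 = 4096
Sum = 4 + 48 + 128 + 3584 + 4096
= 7860


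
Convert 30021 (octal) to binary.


Each octal digit → 3 binary bits:
  3 = 011
  0 = 000
  0 = 000
  2 = 010
  1 = 001
Concatenate: 011 000 000 010 001
= 011000000010001


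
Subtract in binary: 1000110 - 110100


Align and subtract column by column (LSB to MSB, borrowing when needed):
  1000110
- 0110100
  -------
  col 0: (0 - 0 borrow-in) - 0 → 0 - 0 = 0, borrow out 0
  col 1: (1 - 0 borrow-in) - 0 → 1 - 0 = 1, borrow out 0
  col 2: (1 - 0 borrow-in) - 1 → 1 - 1 = 0, borrow out 0
  col 3: (0 - 0 borrow-in) - 0 → 0 - 0 = 0, borrow out 0
  col 4: (0 - 0 borrow-in) - 1 → borrow from next column: (0+2) - 1 = 1, borrow out 1
  col 5: (0 - 1 borrow-in) - 1 → borrow from next column: (-1+2) - 1 = 0, borrow out 1
  col 6: (1 - 1 borrow-in) - 0 → 0 - 0 = 0, borrow out 0
Reading bits MSB→LSB: 0010010
Strip leading zeros: 10010
= 10010
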